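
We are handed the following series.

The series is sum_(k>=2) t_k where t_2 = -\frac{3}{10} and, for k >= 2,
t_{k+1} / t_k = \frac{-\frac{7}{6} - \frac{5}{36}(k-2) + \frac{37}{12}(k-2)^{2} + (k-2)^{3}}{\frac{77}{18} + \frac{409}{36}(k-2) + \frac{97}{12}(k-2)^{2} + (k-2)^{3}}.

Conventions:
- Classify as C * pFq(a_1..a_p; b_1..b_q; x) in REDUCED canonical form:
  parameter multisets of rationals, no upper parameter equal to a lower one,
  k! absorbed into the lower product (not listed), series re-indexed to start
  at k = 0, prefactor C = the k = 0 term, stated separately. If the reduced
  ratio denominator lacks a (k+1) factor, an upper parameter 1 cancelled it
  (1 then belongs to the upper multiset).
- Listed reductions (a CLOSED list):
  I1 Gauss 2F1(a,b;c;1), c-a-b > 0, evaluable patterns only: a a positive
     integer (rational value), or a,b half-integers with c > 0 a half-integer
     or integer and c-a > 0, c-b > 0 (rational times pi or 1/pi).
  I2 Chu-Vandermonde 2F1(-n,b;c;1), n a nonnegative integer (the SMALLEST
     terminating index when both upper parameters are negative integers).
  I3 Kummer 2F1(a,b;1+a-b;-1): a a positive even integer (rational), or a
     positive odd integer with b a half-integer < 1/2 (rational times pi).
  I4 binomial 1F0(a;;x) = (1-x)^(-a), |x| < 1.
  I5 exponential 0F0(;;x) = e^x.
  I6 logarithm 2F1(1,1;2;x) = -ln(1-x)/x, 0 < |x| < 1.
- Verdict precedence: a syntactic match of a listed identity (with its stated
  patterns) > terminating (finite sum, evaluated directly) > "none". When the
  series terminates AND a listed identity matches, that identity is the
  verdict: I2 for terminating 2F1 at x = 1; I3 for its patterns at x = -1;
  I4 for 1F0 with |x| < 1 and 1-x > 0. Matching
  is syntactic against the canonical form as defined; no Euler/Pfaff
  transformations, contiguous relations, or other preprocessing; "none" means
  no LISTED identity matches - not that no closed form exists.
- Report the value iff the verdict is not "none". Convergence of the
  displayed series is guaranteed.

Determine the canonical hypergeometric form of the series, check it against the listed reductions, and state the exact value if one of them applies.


At argument 1: a 2F1 with upper {-\frac{7}{12}, 3}, lower {\frac{77}{12}}, scaled by C = -\frac{3}{10}. Verdict (x = 1): Gauss's theorem (I1) applies (x = 1: the Gamma ratio telescopes since c-a-b = 4 > 0 and a = 3 in Z>0). Hence: -\frac{28249}{138240}.

Key step: with t_0 = -\frac{3}{10}, roots of the ratio polynomials (C = -3/10) are the negated parameters.
Step ratio: r(k) = 1 * (k-\frac{7}{12}) (k+3) / [(k+\frac{77}{12}) (k+1)] ; factor over Q: parameters, x = 1, and C = -\frac{3}{10}.


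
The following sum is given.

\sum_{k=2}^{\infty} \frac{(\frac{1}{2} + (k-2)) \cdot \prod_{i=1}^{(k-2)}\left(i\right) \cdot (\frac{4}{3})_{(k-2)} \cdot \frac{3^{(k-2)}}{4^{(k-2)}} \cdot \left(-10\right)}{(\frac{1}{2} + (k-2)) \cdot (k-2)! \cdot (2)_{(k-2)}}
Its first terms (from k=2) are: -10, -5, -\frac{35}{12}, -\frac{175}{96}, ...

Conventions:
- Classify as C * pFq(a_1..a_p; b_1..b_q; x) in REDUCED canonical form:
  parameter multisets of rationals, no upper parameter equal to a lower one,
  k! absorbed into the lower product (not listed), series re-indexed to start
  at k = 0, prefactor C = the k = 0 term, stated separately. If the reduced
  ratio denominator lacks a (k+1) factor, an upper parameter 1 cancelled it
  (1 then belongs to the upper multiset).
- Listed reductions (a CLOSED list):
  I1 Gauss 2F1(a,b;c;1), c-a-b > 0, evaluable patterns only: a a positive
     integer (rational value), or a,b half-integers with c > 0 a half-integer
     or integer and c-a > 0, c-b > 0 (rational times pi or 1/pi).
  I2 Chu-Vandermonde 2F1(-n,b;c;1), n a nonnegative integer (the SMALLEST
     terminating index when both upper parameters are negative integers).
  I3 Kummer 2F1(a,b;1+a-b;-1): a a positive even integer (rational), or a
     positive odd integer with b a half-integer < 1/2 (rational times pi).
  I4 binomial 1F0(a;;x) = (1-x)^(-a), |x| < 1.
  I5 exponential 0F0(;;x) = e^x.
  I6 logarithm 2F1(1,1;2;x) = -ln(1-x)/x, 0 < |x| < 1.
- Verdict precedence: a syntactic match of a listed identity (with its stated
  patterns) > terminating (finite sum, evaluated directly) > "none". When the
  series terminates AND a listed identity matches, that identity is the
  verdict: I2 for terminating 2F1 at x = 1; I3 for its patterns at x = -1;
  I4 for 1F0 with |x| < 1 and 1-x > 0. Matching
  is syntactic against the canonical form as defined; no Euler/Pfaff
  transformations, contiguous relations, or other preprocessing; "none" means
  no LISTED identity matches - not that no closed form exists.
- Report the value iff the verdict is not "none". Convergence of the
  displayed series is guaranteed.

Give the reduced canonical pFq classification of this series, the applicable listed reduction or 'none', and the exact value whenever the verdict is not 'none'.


x = \frac{3}{4} here; the reduced form reads 2F1, upper {1, \frac{4}{3}}, lower {2}, C = -10. Verdict: none. No listed pattern accepts 2F1(1, \frac{4}{3}; 2; \frac{3}{4}).

Key step: t_0 being -10, the running product (C = -10) telescopes to a rising factorial.
Consecutive-term ratio: r(k) = \frac{3}{4} * (k+1) (k+\frac{4}{3}) / [(k+2) (k+1)] - rational in k. x = \frac{3}{4}; t_0 = -10; negate the roots.


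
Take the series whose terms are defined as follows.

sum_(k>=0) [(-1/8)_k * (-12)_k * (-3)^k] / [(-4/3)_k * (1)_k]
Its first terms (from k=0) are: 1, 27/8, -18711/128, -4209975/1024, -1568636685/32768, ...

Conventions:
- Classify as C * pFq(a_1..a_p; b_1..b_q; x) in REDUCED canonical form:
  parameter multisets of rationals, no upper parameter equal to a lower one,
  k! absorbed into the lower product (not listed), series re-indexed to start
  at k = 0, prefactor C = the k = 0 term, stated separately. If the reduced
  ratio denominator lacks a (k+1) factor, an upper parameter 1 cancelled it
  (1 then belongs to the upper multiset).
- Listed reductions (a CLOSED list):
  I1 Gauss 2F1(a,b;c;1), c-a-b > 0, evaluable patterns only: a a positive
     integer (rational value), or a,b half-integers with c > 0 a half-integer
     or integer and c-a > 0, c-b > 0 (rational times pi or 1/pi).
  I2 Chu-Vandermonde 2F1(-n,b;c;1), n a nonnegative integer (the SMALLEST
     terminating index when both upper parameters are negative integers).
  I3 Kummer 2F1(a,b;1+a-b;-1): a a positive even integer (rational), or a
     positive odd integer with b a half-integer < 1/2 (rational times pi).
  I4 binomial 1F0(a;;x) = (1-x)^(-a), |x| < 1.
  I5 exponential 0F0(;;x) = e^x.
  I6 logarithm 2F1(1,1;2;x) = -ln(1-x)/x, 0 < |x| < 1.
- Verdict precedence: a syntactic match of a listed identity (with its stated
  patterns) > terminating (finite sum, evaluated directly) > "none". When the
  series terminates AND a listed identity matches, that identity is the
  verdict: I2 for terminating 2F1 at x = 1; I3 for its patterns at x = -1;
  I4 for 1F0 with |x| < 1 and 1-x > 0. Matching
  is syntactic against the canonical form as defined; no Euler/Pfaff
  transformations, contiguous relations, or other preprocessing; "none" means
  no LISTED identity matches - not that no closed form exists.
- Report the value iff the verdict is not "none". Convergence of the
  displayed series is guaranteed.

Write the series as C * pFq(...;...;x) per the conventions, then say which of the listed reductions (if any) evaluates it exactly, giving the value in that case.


Prefactor 1, argument -3: 2F1 with upper {-12, -1/8} over lower {-4/3}. Verdict: terminating - upper parameter -12 makes this a finite sum (last index 12), evaluated exactly. Its exact value is -83930351883725308702237/1196268651020288.

Structural cue: x = (-3) and (1)_k (C = 1, x = -3) is k! itself.
Step ratio: r(k) = (-3) * (k-12) (k-1/8) / [(k-4/3) (k+1)] - rational in k. x = (-3); t_0 = 1; negate the roots.


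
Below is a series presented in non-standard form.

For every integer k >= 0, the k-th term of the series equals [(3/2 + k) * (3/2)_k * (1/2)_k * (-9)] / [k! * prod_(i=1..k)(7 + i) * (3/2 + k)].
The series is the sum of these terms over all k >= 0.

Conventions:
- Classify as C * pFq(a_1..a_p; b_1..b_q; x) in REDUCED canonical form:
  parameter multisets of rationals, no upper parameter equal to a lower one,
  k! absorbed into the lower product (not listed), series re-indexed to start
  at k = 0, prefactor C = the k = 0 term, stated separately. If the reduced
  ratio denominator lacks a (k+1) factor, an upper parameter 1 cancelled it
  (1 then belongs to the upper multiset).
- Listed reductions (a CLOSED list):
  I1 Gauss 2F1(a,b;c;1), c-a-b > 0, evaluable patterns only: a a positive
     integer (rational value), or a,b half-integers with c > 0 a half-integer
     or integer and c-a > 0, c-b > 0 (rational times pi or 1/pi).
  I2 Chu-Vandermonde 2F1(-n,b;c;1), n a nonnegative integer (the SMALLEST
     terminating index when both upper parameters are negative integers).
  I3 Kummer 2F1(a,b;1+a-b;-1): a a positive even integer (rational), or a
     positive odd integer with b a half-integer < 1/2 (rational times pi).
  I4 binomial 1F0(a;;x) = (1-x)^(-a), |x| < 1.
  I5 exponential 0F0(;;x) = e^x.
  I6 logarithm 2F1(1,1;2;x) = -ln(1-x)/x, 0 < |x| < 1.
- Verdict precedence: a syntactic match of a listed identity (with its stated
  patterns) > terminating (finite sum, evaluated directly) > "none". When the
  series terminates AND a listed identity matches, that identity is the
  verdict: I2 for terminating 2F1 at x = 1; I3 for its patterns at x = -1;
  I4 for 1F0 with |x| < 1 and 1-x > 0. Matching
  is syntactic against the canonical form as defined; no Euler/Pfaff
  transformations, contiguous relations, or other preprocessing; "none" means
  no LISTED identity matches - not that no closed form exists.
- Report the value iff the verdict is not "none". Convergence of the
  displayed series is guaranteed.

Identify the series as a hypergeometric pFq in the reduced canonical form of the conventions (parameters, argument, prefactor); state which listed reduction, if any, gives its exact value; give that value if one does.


With C = -9: the canonical form is 2F1(1/2, 3/2; 8; 1). Verdict: the half-integer Gauss pattern (I1) matches (x = 1; upper {1/2, 3/2} half-integers, c = 8 in the evaluable pattern). Its exact value is (-1048576/33033) / pi.

First insight: from the first term -9: k + 3/2 divides numerator and denominator alike; prefactor -9 after cancelling.
Adjacent-term ratio: r(k) = 1 * (k+1/2) (k+3/2) / [(k+8) (k+1)] - rational in k, leading ratio 1; with t_0 = -9, classification follows.


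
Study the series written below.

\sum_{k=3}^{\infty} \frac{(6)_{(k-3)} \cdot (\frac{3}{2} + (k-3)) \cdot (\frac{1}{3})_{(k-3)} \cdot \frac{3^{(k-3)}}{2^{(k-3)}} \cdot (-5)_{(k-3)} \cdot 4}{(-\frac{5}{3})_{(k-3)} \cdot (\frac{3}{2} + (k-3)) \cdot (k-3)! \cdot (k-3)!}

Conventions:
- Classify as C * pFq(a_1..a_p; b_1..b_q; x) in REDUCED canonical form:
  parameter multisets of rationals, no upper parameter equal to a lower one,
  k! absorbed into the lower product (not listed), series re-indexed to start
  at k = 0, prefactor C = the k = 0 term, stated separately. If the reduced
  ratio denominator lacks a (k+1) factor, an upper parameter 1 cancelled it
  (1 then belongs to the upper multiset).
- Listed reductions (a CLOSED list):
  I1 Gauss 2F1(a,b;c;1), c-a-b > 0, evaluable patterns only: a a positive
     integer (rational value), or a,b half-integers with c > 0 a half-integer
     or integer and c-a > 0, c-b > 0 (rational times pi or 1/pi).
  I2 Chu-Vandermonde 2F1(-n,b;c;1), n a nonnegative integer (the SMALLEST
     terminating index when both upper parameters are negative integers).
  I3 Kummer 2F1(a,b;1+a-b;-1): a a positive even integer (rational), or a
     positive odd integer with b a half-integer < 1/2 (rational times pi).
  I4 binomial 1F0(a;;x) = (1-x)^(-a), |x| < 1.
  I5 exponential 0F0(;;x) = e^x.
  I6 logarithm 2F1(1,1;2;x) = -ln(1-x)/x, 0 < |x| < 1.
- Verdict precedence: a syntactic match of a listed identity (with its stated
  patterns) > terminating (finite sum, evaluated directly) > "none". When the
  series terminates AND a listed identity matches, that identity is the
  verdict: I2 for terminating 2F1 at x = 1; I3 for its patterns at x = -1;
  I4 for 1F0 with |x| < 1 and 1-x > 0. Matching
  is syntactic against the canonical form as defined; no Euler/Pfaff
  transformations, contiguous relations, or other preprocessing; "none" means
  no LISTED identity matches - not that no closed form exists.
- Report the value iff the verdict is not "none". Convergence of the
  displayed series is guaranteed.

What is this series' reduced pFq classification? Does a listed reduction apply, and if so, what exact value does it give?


With C = 4: the canonical form is 3F2(-5, \frac{1}{3}, 6; -\frac{5}{3}, 1; \frac{3}{2}). Verdict: terminating - upper parameter -5 makes this a finite sum (last index 5), evaluated exactly. Its exact value is -30578.

Key observation: with t_0 = 4, the denominator's factorial ratio (C = 4, x = 3/2) is a lower Pochhammer.
Step ratio: r(k) = \frac{3}{2} * (k-5) (k+\frac{1}{3}) (k+6) / [(k-\frac{5}{3}) (k+1) (k+1)] - rational; roots negated = parameters, x = \frac{3}{2}, C = 4.


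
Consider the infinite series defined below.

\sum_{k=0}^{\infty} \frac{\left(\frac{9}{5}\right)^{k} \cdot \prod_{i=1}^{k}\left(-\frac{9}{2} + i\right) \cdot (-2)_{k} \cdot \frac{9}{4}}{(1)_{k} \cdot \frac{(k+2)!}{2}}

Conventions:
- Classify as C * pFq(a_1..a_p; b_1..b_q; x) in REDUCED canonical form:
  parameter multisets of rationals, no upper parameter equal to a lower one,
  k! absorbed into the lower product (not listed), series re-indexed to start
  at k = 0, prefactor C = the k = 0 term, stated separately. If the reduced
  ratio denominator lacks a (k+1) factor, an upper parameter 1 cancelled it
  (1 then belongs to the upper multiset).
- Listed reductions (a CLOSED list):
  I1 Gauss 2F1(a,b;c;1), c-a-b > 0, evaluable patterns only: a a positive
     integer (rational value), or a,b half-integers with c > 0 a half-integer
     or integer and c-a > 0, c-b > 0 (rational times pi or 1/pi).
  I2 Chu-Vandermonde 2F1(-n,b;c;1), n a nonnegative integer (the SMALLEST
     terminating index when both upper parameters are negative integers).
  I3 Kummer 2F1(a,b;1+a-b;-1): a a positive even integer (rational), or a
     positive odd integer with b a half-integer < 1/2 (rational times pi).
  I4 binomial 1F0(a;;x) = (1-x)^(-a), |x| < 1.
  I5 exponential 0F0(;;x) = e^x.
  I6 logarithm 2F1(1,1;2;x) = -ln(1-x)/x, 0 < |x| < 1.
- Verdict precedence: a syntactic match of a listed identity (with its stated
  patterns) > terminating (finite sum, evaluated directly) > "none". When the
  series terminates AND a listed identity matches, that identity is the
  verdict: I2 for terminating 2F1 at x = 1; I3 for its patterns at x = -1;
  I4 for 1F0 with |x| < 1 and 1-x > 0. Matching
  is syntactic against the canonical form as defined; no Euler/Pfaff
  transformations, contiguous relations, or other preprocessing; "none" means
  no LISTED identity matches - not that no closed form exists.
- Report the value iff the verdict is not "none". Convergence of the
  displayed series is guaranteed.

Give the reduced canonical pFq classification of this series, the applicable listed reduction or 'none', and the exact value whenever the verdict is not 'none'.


Classification (C = \frac{9}{4}): 2F1 with upper {-\frac{7}{2}, -2}, lower {3}, argument x = \frac{9}{5}. Verdict: terminating (-2 upstairs). 3 nonzero terms in all; added directly. Hence: \frac{1089}{64}.

Structural cue: t_0 being \frac{9}{4}, the running product (C = 9/4, x = 9/5) telescopes to a rising factorial.
Ratio: r(k) = \frac{9}{5} * (k-\frac{7}{2}) (k-2) / [(k+3) (k+1)] - rational in k. x = \frac{9}{5}; t_0 = \frac{9}{4}; negate the roots.


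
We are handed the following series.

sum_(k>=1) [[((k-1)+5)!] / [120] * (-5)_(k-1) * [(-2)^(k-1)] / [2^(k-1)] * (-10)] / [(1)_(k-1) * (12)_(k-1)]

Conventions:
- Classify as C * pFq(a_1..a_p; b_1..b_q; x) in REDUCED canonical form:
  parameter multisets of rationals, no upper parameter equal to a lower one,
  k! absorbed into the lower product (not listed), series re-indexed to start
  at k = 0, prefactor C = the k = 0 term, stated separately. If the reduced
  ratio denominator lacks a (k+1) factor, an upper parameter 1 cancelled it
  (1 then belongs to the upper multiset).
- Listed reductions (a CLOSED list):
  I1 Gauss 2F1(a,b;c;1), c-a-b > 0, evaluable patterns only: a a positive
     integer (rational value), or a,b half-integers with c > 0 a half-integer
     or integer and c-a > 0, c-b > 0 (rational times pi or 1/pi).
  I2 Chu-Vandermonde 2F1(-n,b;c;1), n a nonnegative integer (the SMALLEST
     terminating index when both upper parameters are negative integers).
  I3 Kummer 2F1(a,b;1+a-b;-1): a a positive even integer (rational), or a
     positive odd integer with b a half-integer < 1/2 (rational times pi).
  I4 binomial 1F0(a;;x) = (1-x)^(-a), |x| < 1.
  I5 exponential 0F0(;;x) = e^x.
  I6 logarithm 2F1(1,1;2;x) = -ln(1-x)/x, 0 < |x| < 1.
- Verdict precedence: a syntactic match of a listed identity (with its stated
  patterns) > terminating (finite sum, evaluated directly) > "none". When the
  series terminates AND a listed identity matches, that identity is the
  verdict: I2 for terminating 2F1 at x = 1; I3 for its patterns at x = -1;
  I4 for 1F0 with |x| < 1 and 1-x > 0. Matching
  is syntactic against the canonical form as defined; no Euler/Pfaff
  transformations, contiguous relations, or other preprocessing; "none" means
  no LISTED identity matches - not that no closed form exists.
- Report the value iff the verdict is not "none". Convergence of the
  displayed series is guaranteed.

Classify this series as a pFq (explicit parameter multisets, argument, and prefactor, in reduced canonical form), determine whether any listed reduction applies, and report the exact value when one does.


Structural cue: from the first term -10: the factorial ratio (prefactor -10) (k+a-1)!/(a-1)! is a rising factorial (a)_k.
Term ratio: r(k) = (-1) * (k-5) (k+6) / [(k+12) (k+1)] - rational in k. x = (-1); t_0 = -10; negate the roots.

With C = -10: the canonical form is 2F1(-5, 6; 12; -1). Verdict (x = -1): Kummer (I3) applies (x = -1; c = 12 equals 1+a-b for upper {-5, 6}: listed pattern). Hence: -165/2.


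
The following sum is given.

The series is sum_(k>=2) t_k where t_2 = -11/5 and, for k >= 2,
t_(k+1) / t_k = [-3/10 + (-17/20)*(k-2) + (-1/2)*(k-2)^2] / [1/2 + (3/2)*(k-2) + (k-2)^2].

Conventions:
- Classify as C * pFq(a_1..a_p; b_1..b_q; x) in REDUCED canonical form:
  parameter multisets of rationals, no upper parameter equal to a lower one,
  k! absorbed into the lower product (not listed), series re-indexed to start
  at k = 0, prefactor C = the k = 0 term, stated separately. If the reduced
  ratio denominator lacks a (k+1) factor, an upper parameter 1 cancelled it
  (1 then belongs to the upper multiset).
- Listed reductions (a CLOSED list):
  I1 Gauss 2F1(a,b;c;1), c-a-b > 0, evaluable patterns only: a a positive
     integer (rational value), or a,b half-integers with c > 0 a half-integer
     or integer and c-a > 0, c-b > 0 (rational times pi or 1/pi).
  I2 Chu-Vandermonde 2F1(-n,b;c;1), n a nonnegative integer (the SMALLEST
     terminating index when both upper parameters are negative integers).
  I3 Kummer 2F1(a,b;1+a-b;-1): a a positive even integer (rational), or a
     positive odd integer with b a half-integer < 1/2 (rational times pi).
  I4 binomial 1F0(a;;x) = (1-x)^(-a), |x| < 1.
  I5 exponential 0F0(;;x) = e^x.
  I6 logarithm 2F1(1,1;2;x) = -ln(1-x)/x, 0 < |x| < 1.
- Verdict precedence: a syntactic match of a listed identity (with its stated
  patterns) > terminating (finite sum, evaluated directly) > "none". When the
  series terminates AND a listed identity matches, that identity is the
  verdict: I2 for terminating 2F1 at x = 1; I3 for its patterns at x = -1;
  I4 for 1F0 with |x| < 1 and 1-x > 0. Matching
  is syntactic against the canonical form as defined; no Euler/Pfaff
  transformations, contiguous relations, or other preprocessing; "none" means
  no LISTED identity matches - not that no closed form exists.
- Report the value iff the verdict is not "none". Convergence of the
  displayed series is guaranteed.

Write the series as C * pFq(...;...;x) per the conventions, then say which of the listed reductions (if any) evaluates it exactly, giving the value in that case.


With C = -11/5: the canonical form is 1F0(6/5; -; -1/2). Verdict: the binomial series (I4) matches (the 1F0 binomial series: exponent -6/5, x = -1/2). Sum: (-11/5) * (3/2)^(-6/5).

First insight: t_0 = -11/5 here, and the expanded ratio factors over Q; C = -11/5, x = -1/2, roots give parameters.
Term ratio: r(k) = (-1/2) * (k+6/5) / [(k+1)] - rational in k. x = (-1/2); t_0 = -11/5; negate the roots.


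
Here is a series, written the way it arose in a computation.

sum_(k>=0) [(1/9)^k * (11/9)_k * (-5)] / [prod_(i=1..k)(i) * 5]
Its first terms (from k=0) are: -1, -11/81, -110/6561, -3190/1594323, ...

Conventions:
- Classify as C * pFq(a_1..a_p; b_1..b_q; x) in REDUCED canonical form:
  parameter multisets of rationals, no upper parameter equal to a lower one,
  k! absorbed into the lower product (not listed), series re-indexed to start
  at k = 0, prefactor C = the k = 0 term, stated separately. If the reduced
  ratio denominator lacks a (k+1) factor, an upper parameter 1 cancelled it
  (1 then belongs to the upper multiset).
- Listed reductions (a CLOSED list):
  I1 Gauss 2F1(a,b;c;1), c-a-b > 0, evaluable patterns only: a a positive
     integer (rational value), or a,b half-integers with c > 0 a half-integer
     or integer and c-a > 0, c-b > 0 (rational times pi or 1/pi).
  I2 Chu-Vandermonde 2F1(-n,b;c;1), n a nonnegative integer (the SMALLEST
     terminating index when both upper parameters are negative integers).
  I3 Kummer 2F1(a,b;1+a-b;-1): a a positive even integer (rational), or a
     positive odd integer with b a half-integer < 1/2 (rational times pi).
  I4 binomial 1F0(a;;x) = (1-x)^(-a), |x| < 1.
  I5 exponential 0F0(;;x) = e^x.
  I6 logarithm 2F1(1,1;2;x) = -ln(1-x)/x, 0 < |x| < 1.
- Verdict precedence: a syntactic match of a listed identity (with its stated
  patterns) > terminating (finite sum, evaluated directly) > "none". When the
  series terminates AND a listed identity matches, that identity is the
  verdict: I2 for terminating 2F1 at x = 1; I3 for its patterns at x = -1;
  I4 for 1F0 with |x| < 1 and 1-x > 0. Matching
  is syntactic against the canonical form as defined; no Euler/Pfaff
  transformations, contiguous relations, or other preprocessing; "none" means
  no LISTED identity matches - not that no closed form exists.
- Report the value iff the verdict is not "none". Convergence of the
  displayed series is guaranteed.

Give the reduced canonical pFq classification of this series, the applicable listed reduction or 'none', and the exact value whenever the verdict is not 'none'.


This is -1 * 1F0(11/9; -; 1/9) in reduced canonical form. Verdict: this is the I4 binomial reduction (the 1F0 binomial series: exponent -11/9, x = 1/9). Its exact value is (-1) * (8/9)^(-11/9).

Key observation: t_0 = -1 here, and the constant factors (prefactor -1) combine into one prefactor.
Consecutive-term ratio: r(k) = (1/9) * (k+11/9) / [(k+1)] - rational in k, leading ratio (1/9); with t_0 = -1, classification follows.


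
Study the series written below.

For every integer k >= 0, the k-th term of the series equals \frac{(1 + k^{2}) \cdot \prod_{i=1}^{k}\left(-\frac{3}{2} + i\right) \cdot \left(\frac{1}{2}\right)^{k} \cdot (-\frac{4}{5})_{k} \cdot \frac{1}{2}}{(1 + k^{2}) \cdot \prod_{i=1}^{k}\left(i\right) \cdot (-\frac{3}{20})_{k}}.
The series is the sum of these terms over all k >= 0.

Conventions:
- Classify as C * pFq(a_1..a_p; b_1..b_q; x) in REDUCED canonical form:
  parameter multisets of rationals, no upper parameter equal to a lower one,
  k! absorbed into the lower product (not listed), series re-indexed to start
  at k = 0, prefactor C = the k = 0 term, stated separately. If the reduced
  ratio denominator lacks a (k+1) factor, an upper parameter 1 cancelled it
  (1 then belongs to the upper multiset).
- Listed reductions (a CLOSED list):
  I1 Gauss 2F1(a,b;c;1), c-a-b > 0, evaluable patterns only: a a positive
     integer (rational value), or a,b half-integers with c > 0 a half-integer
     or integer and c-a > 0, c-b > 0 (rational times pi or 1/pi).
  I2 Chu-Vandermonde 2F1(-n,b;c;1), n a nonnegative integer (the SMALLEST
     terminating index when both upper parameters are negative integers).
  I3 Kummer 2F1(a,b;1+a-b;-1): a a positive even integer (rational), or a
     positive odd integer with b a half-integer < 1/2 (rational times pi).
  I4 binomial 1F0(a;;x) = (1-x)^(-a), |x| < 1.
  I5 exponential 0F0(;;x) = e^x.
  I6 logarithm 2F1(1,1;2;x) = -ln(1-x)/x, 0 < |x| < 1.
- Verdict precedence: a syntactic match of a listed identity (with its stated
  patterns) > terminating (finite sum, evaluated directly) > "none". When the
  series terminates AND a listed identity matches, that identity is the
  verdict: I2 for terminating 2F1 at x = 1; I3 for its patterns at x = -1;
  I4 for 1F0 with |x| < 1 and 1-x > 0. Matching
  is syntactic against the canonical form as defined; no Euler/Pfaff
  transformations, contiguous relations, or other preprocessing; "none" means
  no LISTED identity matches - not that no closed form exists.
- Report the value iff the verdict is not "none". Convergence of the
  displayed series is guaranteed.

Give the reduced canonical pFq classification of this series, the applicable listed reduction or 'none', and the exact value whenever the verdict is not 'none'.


The series (x = \frac{1}{2}) is 2F1: upper {-\frac{4}{5}, -\frac{1}{2}}, lower {-\frac{3}{20}}, prefactor \frac{1}{2}. Verdict: none. Every listed pattern misses the 2F1 form at \frac{1}{2}, upper {-\frac{4}{5}, -\frac{1}{2}}.

Key observation: t_0 = \frac{1}{2} here, and the running product (C = 1/2, x = 1/2) telescopes to a rising factorial.
Consecutive-term ratio: r(k) = \frac{1}{2} * (k-\frac{4}{5}) (k-\frac{1}{2}) / [(k-\frac{3}{20}) (k+1)] - rational; roots negated = parameters, x = \frac{1}{2}, C = \frac{1}{2}.


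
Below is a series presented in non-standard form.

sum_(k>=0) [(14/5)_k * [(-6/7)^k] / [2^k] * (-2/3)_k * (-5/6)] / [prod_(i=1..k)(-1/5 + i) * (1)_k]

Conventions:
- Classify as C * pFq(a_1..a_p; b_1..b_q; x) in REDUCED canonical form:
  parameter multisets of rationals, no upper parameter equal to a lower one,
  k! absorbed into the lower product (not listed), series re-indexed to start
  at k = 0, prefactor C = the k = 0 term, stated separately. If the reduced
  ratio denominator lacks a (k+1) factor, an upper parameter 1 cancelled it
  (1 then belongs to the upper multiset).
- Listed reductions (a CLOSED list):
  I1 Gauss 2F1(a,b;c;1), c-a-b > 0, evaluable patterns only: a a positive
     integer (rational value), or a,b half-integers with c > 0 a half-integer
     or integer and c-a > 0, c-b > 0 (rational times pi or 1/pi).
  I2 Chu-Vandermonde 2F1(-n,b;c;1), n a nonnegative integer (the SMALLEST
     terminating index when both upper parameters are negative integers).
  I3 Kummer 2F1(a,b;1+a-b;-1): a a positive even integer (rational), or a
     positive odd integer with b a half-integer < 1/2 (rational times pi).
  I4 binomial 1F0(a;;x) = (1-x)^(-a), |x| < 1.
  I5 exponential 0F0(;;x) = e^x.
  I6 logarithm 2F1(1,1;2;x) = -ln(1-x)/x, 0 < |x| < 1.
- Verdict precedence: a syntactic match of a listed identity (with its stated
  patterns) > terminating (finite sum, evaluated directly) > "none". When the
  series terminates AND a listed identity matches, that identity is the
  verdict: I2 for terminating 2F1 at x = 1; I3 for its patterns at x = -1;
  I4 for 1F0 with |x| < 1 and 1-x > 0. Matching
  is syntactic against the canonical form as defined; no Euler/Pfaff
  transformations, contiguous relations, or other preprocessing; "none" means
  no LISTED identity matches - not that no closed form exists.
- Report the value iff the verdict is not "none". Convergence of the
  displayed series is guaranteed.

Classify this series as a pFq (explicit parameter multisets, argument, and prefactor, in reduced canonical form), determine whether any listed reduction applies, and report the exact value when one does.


Key observation: from the first term -5/6: the lower running product (C = -5/6) is a rising factorial.
Adjacent-term ratio: r(k) = (-3/7) * (k-2/3) (k+14/5) / [(k+4/5) (k+1)] - rational in k, leading ratio (-3/7); with t_0 = -5/6, classification follows.

Reduced: x = -3/7, 2F1, upper = {-2/3, 14/5}, lower = {4/5}, C = -5/6. Verdict: none. No listed pattern accepts 2F1(-2/3, 14/5; 4/5; -3/7).


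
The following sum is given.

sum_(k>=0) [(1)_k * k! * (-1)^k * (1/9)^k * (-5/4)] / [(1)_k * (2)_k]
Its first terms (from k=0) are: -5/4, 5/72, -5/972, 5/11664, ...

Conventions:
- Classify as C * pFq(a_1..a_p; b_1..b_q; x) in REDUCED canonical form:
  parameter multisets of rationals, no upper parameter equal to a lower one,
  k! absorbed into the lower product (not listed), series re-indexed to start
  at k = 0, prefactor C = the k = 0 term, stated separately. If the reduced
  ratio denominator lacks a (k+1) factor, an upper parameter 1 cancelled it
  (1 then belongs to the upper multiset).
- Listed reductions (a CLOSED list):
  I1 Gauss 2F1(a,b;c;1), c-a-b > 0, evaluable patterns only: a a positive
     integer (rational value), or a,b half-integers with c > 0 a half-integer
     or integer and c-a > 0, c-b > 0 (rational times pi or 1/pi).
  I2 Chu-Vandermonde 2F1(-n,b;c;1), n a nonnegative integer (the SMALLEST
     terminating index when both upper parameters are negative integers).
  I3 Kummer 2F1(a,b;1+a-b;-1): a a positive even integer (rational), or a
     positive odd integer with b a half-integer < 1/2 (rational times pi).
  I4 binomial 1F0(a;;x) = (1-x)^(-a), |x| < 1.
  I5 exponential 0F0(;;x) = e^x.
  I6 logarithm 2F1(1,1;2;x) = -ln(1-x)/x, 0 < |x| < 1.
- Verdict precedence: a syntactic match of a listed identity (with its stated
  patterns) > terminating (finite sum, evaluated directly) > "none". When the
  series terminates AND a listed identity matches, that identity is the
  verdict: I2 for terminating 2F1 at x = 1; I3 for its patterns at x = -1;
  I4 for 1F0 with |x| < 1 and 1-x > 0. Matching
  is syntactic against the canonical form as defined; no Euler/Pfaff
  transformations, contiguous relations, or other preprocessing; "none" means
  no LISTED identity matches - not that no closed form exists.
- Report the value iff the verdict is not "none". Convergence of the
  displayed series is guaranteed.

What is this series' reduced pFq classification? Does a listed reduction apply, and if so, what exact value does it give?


With C = -5/4: the canonical form is 2F1(1, 1; 2; -1/9). Verdict (x = -1/9): the I6 logarithm reduction applies (the logarithm: parameters (1,1;2), x = -1/9). Sum: (-45/4) * ln(10/9).

Key observation: t_0 = -5/4 here, and the factorial ratio (C = -5/4) (k+a-1)!/(a-1)! is a rising factorial (a)_k.
Adjacent-term ratio: r(k) = (-1/9) * (k+1) (k+1) / [(k+2) (k+1)] - rational; roots negated = parameters, x = (-1/9), C = -5/4.


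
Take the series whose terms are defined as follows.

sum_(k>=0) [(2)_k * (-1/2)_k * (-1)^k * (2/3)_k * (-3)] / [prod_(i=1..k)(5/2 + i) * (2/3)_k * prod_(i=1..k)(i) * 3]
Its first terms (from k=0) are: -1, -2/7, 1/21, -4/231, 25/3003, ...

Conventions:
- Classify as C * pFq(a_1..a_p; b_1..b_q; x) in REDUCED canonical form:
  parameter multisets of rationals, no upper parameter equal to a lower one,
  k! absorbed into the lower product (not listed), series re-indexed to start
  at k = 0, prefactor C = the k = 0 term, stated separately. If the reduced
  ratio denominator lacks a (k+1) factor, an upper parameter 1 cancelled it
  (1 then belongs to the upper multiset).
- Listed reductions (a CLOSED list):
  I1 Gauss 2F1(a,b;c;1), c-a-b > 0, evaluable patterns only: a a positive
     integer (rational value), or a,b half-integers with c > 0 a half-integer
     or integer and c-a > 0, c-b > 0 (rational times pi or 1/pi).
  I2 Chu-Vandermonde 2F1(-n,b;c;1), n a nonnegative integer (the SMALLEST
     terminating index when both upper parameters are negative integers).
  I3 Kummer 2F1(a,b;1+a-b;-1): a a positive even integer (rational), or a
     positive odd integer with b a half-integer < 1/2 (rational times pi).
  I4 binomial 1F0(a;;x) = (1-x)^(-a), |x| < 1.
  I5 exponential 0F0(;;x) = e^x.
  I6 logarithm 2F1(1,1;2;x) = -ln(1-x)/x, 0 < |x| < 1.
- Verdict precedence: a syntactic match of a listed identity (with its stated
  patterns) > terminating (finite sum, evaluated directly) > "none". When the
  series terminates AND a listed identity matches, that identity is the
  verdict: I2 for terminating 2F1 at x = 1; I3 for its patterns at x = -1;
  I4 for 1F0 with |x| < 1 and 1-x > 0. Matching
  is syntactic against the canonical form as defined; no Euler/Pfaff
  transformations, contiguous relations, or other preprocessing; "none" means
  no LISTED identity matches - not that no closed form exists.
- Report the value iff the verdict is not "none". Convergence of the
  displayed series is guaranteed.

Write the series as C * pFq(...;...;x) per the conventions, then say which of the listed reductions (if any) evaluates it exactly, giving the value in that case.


Prefactor -1, argument -1: 2F1 with upper {-1/2, 2} over lower {7/2}. Verdict at x = -1: Kummer (I3) matches (x = -1; c = 7/2 equals 1+a-b for upper {-1/2, 2}: listed pattern). Hence: -5/4.

The tell: from the first term -1: the lower running product (C = -1) is a rising factorial.
Step ratio: r(k) = (-1) * (k-1/2) (k+2) / [(k+7/2) (k+1)] ; factor over Q: parameters, x = (-1), and C = -1.


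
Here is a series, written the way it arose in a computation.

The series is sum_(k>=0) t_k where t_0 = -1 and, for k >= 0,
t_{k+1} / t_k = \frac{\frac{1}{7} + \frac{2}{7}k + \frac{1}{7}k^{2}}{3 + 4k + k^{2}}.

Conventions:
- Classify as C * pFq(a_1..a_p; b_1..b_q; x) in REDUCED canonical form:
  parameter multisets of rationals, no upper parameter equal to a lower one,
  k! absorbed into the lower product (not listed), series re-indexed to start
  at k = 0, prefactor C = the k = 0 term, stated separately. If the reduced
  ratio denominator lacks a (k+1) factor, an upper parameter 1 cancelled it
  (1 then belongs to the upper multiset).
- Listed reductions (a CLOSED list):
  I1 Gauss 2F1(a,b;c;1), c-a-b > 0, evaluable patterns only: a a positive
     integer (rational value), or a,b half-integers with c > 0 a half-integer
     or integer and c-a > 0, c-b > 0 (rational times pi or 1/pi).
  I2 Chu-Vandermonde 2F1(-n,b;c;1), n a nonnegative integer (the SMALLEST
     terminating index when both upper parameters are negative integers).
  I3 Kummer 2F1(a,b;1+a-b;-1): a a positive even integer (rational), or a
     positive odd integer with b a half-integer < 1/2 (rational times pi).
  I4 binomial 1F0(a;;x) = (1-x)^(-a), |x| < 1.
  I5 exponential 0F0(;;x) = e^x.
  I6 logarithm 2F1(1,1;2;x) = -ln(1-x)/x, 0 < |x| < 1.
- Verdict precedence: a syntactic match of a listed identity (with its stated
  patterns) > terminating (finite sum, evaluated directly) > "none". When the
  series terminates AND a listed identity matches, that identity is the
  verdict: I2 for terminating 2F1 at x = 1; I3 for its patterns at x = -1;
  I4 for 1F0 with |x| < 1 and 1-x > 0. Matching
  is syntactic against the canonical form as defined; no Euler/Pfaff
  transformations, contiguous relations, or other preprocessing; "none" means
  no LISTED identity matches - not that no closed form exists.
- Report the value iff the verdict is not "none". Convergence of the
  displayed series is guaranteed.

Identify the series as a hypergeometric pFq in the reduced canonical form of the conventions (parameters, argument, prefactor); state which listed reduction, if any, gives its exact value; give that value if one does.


At argument \frac{1}{7}: a 2F1 with upper {1, 1}, lower {3}, scaled by C = -1. Verdict: none. A 2F1 with upper {1, 1} fits none of I1-I6 at x = \frac{1}{7}; the sum runs forever.

The tell: with t_0 = -1, roots of the ratio polynomials (prefactor -1) are the negated parameters.
Adjacent-term ratio: r(k) = \frac{1}{7} * (k+1) (k+1) / [(k+3) (k+1)] - rational in k. x = \frac{1}{7}; t_0 = -1; negate the roots.


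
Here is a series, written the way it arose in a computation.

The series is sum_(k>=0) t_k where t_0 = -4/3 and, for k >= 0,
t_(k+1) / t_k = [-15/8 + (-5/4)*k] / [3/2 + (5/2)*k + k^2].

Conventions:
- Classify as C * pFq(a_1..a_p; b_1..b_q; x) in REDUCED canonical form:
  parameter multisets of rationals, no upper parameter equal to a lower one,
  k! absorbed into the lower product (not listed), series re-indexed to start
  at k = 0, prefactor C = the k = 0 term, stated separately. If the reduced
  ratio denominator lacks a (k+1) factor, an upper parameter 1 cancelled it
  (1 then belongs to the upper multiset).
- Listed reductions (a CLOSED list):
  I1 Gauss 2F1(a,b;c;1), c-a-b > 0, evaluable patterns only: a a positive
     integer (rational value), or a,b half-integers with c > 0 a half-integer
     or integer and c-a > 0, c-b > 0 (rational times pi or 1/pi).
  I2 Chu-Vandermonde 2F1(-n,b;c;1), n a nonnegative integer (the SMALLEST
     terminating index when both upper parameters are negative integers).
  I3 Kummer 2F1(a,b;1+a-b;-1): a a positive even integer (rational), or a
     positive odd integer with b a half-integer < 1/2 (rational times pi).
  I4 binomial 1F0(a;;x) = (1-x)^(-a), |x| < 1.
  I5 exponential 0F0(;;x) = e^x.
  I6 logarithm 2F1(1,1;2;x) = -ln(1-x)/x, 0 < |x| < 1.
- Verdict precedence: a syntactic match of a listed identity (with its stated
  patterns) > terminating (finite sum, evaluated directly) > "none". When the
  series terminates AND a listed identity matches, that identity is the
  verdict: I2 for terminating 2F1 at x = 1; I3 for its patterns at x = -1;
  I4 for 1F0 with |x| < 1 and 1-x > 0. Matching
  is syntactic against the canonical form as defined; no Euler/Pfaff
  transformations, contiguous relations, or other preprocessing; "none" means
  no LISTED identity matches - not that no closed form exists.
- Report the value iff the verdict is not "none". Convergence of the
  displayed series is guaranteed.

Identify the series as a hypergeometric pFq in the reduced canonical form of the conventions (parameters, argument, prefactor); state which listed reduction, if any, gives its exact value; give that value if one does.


Key observation: t_0 being -4/3, the expanded ratio factors over Q; C = -4/3, roots give parameters.
Step ratio: r(k) = (-5/4) * 1 / [(k+1)] - rational in k, leading ratio (-5/4); with t_0 = -4/3, classification follows.

With C = -4/3: the canonical form is 0F0(-; -; -5/4). Verdict at x = -5/4: the exponential series (I5) matches (the 0F0 exponential series at x = -5/4). Sum: (-4/3) * e^(-5/4).


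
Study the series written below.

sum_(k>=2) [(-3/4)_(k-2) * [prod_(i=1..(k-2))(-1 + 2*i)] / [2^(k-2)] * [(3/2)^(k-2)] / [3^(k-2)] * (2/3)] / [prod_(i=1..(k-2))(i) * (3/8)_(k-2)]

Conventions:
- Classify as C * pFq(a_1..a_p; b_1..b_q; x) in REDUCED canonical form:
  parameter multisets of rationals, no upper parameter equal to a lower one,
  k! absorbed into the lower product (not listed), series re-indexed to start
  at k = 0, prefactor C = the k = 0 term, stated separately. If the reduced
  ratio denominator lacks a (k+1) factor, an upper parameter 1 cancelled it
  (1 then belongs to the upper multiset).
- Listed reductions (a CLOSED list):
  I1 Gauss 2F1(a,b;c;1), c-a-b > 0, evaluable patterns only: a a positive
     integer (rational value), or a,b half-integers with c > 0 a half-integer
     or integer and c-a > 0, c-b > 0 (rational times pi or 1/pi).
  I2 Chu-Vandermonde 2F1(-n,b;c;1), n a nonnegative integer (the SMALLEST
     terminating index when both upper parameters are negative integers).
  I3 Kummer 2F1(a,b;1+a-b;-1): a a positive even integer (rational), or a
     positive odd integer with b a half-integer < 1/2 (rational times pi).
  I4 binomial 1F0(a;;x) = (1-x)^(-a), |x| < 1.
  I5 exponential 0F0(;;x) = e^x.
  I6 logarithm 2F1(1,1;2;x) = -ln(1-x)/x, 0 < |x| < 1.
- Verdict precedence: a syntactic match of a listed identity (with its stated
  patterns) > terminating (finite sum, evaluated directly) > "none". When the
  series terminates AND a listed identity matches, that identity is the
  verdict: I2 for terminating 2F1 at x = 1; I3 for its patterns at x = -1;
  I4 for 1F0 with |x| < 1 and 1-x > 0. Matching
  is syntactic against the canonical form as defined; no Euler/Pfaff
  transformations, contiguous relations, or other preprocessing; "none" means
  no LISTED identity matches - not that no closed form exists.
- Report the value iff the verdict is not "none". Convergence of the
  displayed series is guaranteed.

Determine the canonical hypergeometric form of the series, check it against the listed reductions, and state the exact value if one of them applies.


At argument 1/2: a 2F1 with upper {-3/4, 1/2}, lower {3/8}, scaled by C = 2/3. Verdict: none - at argument 1/2 the multisets {-3/4, 1/2} ; {3/8} match no listed identity.

The tell: x = (1/2) and the product of the first k integers (C = 2/3) is k!.
Step ratio: r(k) = (1/2) * (k-3/4) (k+1/2) / [(k+3/8) (k+1)] - rational; roots negated = parameters, x = (1/2), C = 2/3.
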